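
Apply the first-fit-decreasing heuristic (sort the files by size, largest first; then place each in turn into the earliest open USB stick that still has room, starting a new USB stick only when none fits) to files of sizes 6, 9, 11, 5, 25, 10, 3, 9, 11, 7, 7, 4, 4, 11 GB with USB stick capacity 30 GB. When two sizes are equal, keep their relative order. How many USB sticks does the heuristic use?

Sorted descending: 25, 11, 11, 11, 10, 9, 9, 7, 7, 6, 5, 4, 4, 3.
  25 → USB stick 1 (new)  [load 25/30]
  11 → USB stick 2 (new)  [load 11/30]
  11 → USB stick 2  [load 22/30]
  11 → USB stick 3 (new)  [load 11/30]
  10 → USB stick 3  [load 21/30]
  9 → USB stick 3  [load 30/30]
  9 → USB stick 4 (new)  [load 9/30]
  7 → USB stick 2  [load 29/30]
  7 → USB stick 4  [load 16/30]
  6 → USB stick 4  [load 22/30]
  5 → USB stick 1  [load 30/30]
  4 → USB stick 4  [load 26/30]
  4 → USB stick 4  [load 30/30]
  3 → USB stick 5 (new)  [load 3/30]
5 USB sticks opened.

5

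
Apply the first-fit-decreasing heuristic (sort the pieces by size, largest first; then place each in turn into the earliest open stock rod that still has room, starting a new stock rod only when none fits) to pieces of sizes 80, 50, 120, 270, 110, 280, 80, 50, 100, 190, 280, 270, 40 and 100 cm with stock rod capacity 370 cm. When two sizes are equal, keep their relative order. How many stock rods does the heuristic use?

6

Sorted descending: 280, 280, 270, 270, 190, 120, 110, 100, 100, 80, 80, 50, 50, 40.
  280 → stock rod 1 (new)  [load 280/370]
  280 → stock rod 2 (new)  [load 280/370]
  270 → stock rod 3 (new)  [load 270/370]
  270 → stock rod 4 (new)  [load 270/370]
  190 → stock rod 5 (new)  [load 190/370]
  120 → stock rod 5  [load 310/370]
  110 → stock rod 6 (new)  [load 110/370]
  100 → stock rod 3  [load 370/370]
  100 → stock rod 4  [load 370/370]
  80 → stock rod 1  [load 360/370]
  80 → stock rod 2  [load 360/370]
  50 → stock rod 5  [load 360/370]
  50 → stock rod 6  [load 160/370]
  40 → stock rod 6  [load 200/370]
6 stock rods opened.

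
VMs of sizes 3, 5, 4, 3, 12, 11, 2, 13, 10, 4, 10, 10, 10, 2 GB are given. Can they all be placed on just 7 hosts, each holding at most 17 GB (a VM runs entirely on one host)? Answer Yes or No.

Yes

A valid assignment using 7 hosts:
  host 1: 13 + 4 = 17
  host 2: 12 + 5 = 17
  host 3: 11 + 4 + 2 = 17
  host 4: 10 + 3 + 3 = 16
  host 5: 10 + 2 = 12
  host 6: 10 = 10
  host 7: 10 = 10
Every load is within 17 GB, so 7 hosts suffice.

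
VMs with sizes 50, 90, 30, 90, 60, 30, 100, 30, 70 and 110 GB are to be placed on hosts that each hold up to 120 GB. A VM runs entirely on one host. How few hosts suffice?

Total = 110 + 100 + 90 + 90 + 70 + 60 + 50 + 30 + 30 + 30 = 660 GB.
Lower bound: ⌈660/120⌉ = 6 hosts.
A packing using 6 hosts:
  host 1: 110 = 110
  host 2: 100 = 100
  host 3: 90 + 30 = 120
  host 4: 90 + 30 = 120
  host 5: 70 + 50 = 120
  host 6: 60 + 30 = 90
This matches the lower bound, so 6 is optimal.

6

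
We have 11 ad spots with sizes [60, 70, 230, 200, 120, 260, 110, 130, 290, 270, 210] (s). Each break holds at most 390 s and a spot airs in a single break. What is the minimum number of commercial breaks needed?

Total = 290 + 270 + 260 + 230 + 210 + 200 + 130 + 120 + 110 + 70 + 60 = 1950 s.
Lower bound: ⌈1950/390⌉ = 5 commercial breaks.
Also, 6 ad spots each exceed 195 s, and no two of those can share a break, so at least 6 commercial breaks are needed.
A packing using 6 commercial breaks:
  break 1: 290 + 70 = 360
  break 2: 270 + 120 = 390
  break 3: 260 + 130 = 390
  break 4: 230 + 110 = 340
  break 5: 210 + 60 = 270
  break 6: 200 = 200
This matches the lower bound, so 6 is optimal.

6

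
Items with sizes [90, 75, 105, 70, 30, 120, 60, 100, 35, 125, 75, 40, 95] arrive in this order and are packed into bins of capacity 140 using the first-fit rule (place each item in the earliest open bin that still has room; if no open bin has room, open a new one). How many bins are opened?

  90 → bin 1 (new)  [load 90/140]
  75 → bin 2 (new)  [load 75/140]
  105 → bin 3 (new)  [load 105/140]
  70 → bin 4 (new)  [load 70/140]
  30 → bin 1  [load 120/140]
  120 → bin 5 (new)  [load 120/140]
  60 → bin 2  [load 135/140]
  100 → bin 6 (new)  [load 100/140]
  35 → bin 3  [load 140/140]
  125 → bin 7 (new)  [load 125/140]
  75 → bin 8 (new)  [load 75/140]
  40 → bin 4  [load 110/140]
  95 → bin 9 (new)  [load 95/140]
9 bins opened.

9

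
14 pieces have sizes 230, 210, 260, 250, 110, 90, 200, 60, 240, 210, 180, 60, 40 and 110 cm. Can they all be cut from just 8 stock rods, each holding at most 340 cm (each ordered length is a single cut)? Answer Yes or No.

A valid assignment using 8 stock rods:
  stock rod 1: 260 + 60 = 320
  stock rod 2: 250 + 90 = 340
  stock rod 3: 240 + 60 + 40 = 340
  stock rod 4: 230 + 110 = 340
  stock rod 5: 210 + 110 = 320
  stock rod 6: 210 = 210
  stock rod 7: 200 = 200
  stock rod 8: 180 = 180
Every load is within 340 cm, so 8 stock rods suffice.

Yes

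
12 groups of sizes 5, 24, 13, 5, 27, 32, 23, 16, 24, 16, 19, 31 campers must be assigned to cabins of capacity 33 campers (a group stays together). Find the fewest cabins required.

Total = 32 + 31 + 27 + 24 + 24 + 23 + 19 + 16 + 16 + 13 + 5 + 5 = 235 campers.
Lower bound: ⌈235/33⌉ = 8 cabins.
A packing using 8 cabins:
  cabin 1: 32 = 32
  cabin 2: 31 = 31
  cabin 3: 27 + 5 = 32
  cabin 4: 24 + 5 = 29
  cabin 5: 24 = 24
  cabin 6: 23 = 23
  cabin 7: 19 + 13 = 32
  cabin 8: 16 + 16 = 32
This matches the lower bound, so 8 is optimal.

8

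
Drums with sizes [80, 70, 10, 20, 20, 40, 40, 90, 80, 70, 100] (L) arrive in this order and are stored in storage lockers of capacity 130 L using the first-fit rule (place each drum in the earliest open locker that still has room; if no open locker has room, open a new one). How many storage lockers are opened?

  80 → locker 1 (new)  [load 80/130]
  70 → locker 2 (new)  [load 70/130]
  10 → locker 1  [load 90/130]
  20 → locker 1  [load 110/130]
  20 → locker 1  [load 130/130]
  40 → locker 2  [load 110/130]
  40 → locker 3 (new)  [load 40/130]
  90 → locker 3  [load 130/130]
  80 → locker 4 (new)  [load 80/130]
  70 → locker 5 (new)  [load 70/130]
  100 → locker 6 (new)  [load 100/130]
6 storage lockers opened.

6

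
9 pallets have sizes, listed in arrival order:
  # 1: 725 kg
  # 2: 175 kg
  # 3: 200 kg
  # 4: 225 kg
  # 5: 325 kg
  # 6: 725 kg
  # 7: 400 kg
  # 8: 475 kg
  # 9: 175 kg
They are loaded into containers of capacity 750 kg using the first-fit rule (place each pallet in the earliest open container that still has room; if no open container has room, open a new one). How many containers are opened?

  725 → container 1 (new)  [load 725/750]
  175 → container 2 (new)  [load 175/750]
  200 → container 2  [load 375/750]
  225 → container 2  [load 600/750]
  325 → container 3 (new)  [load 325/750]
  725 → container 4 (new)  [load 725/750]
  400 → container 3  [load 725/750]
  475 → container 5 (new)  [load 475/750]
  175 → container 5  [load 650/750]
5 containers opened.

5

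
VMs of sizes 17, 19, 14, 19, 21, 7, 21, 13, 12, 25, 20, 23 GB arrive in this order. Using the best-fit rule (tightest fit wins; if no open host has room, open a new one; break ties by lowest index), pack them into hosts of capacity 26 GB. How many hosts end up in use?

10

  17 → host 1 (new)  [load 17/26]
  19 → host 2 (new)  [load 19/26]
  14 → host 3 (new)  [load 14/26]
  19 → host 4 (new)  [load 19/26]
  21 → host 5 (new)  [load 21/26]
  7 → host 2  [load 26/26]
  21 → host 6 (new)  [load 21/26]
  13 → host 7 (new)  [load 13/26]
  12 → host 3  [load 26/26]
  25 → host 8 (new)  [load 25/26]
  20 → host 9 (new)  [load 20/26]
  23 → host 10 (new)  [load 23/26]
10 hosts opened.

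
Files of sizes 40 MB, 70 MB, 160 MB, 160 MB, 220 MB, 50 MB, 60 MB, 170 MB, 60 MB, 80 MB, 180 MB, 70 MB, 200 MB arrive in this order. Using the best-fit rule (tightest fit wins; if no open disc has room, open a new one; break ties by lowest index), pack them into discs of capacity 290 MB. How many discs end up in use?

6

  40 → disc 1 (new)  [load 40/290]
  70 → disc 1  [load 110/290]
  160 → disc 1  [load 270/290]
  160 → disc 2 (new)  [load 160/290]
  220 → disc 3 (new)  [load 220/290]
  50 → disc 3  [load 270/290]
  60 → disc 2  [load 220/290]
  170 → disc 4 (new)  [load 170/290]
  60 → disc 2  [load 280/290]
  80 → disc 4  [load 250/290]
  180 → disc 5 (new)  [load 180/290]
  70 → disc 5  [load 250/290]
  200 → disc 6 (new)  [load 200/290]
6 discs opened.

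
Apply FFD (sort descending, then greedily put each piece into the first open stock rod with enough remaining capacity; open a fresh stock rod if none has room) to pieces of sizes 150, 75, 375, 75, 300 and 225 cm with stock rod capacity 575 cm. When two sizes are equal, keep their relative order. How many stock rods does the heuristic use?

3

Sorted descending: 375, 300, 225, 150, 75, 75.
  375 → stock rod 1 (new)  [load 375/575]
  300 → stock rod 2 (new)  [load 300/575]
  225 → stock rod 2  [load 525/575]
  150 → stock rod 1  [load 525/575]
  75 → stock rod 3 (new)  [load 75/575]
  75 → stock rod 3  [load 150/575]
3 stock rods opened.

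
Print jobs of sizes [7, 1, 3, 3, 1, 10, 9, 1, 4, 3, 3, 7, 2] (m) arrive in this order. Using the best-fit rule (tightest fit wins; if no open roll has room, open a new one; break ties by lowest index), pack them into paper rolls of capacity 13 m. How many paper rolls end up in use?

5

  7 → roll 1 (new)  [load 7/13]
  1 → roll 1  [load 8/13]
  3 → roll 1  [load 11/13]
  3 → roll 2 (new)  [load 3/13]
  1 → roll 1  [load 12/13]
  10 → roll 2  [load 13/13]
  9 → roll 3 (new)  [load 9/13]
  1 → roll 1  [load 13/13]
  4 → roll 3  [load 13/13]
  3 → roll 4 (new)  [load 3/13]
  3 → roll 4  [load 6/13]
  7 → roll 4  [load 13/13]
  2 → roll 5 (new)  [load 2/13]
5 paper rolls opened.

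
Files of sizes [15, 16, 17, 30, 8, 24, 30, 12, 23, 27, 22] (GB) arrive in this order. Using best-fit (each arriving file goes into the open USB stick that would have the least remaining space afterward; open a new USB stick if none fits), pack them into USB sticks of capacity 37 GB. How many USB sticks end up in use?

  15 → USB stick 1 (new)  [load 15/37]
  16 → USB stick 1  [load 31/37]
  17 → USB stick 2 (new)  [load 17/37]
  30 → USB stick 3 (new)  [load 30/37]
  8 → USB stick 2  [load 25/37]
  24 → USB stick 4 (new)  [load 24/37]
  30 → USB stick 5 (new)  [load 30/37]
  12 → USB stick 2  [load 37/37]
  23 → USB stick 6 (new)  [load 23/37]
  27 → USB stick 7 (new)  [load 27/37]
  22 → USB stick 8 (new)  [load 22/37]
8 USB sticks opened.

8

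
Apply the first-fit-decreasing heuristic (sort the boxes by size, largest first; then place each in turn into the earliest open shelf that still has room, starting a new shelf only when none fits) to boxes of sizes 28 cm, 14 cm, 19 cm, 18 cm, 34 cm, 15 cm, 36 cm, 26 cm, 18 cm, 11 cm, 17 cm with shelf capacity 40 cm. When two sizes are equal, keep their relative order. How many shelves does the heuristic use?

Sorted descending: 36, 34, 28, 26, 19, 18, 18, 17, 15, 14, 11.
  36 → shelf 1 (new)  [load 36/40]
  34 → shelf 2 (new)  [load 34/40]
  28 → shelf 3 (new)  [load 28/40]
  26 → shelf 4 (new)  [load 26/40]
  19 → shelf 5 (new)  [load 19/40]
  18 → shelf 5  [load 37/40]
  18 → shelf 6 (new)  [load 18/40]
  17 → shelf 6  [load 35/40]
  15 → shelf 7 (new)  [load 15/40]
  14 → shelf 4  [load 40/40]
  11 → shelf 3  [load 39/40]
7 shelves opened.

7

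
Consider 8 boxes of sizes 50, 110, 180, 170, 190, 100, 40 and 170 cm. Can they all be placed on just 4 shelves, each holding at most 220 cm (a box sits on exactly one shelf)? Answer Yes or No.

Total = 1010 cm; ⌈1010/220⌉ = 5.
At least 5 shelves are required, but only 4 are allowed.

No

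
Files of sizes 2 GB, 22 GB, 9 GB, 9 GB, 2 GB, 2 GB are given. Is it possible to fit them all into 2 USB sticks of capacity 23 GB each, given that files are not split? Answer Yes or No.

No

Total = 46 GB; ⌈46/23⌉ = 2.
The bound of 2 does not rule out 2, but exhaustive search shows no assignment into 2 USB sticks of capacity 23 GB exists — the minimum is 3.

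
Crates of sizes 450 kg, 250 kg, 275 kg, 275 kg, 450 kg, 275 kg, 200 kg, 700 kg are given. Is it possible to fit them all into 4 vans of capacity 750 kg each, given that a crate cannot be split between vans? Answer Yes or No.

Yes

A valid assignment using 4 vans:
  van 1: 700 = 700
  van 2: 450 + 275 = 725
  van 3: 450 + 275 = 725
  van 4: 275 + 250 + 200 = 725
Every load is within 750 kg, so 4 vans suffice.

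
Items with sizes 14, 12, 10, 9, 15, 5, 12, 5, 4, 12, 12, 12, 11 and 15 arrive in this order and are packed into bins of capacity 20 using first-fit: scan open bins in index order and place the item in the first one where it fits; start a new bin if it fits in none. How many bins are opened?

  14 → bin 1 (new)  [load 14/20]
  12 → bin 2 (new)  [load 12/20]
  10 → bin 3 (new)  [load 10/20]
  9 → bin 3  [load 19/20]
  15 → bin 4 (new)  [load 15/20]
  5 → bin 1  [load 19/20]
  12 → bin 5 (new)  [load 12/20]
  5 → bin 2  [load 17/20]
  4 → bin 4  [load 19/20]
  12 → bin 6 (new)  [load 12/20]
  12 → bin 7 (new)  [load 12/20]
  12 → bin 8 (new)  [load 12/20]
  11 → bin 9 (new)  [load 11/20]
  15 → bin 10 (new)  [load 15/20]
10 bins opened.

10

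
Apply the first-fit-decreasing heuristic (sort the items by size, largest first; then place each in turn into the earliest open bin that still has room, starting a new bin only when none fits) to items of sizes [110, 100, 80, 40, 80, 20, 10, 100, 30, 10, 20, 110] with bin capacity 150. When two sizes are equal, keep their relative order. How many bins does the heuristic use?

6

Sorted descending: 110, 110, 100, 100, 80, 80, 40, 30, 20, 20, 10, 10.
  110 → bin 1 (new)  [load 110/150]
  110 → bin 2 (new)  [load 110/150]
  100 → bin 3 (new)  [load 100/150]
  100 → bin 4 (new)  [load 100/150]
  80 → bin 5 (new)  [load 80/150]
  80 → bin 6 (new)  [load 80/150]
  40 → bin 1  [load 150/150]
  30 → bin 2  [load 140/150]
  20 → bin 3  [load 120/150]
  20 → bin 3  [load 140/150]
  10 → bin 2  [load 150/150]
  10 → bin 3  [load 150/150]
6 bins opened.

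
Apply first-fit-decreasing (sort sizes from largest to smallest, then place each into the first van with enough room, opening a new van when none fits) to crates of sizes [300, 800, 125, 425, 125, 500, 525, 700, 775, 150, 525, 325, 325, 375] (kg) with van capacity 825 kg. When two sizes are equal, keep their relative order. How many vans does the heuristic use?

Sorted descending: 800, 775, 700, 525, 525, 500, 425, 375, 325, 325, 300, 150, 125, 125.
  800 → van 1 (new)  [load 800/825]
  775 → van 2 (new)  [load 775/825]
  700 → van 3 (new)  [load 700/825]
  525 → van 4 (new)  [load 525/825]
  525 → van 5 (new)  [load 525/825]
  500 → van 6 (new)  [load 500/825]
  425 → van 7 (new)  [load 425/825]
  375 → van 7  [load 800/825]
  325 → van 6  [load 825/825]
  325 → van 8 (new)  [load 325/825]
  300 → van 4  [load 825/825]
  150 → van 5  [load 675/825]
  125 → van 3  [load 825/825]
  125 → van 5  [load 800/825]
8 vans opened.

8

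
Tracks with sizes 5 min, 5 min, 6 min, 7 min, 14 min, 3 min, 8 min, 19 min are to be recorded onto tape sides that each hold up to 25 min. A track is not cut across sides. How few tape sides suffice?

Total = 19 + 14 + 8 + 7 + 6 + 5 + 5 + 3 = 67 min.
Lower bound: ⌈67/25⌉ = 3 tape sides.
A packing using 3 tape sides:
  side 1: 19 + 6 = 25
  side 2: 14 + 8 + 3 = 25
  side 3: 7 + 5 + 5 = 17
This matches the lower bound, so 3 is optimal.

3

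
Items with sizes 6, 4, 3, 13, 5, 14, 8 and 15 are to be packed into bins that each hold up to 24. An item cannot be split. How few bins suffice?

Total = 15 + 14 + 13 + 8 + 6 + 5 + 4 + 3 = 68.
Lower bound: ⌈68/24⌉ = 3 bins.
A packing using 3 bins:
  bin 1: 15 + 8 = 23
  bin 2: 14 + 6 + 4 = 24
  bin 3: 13 + 5 + 3 = 21
This matches the lower bound, so 3 is optimal.

3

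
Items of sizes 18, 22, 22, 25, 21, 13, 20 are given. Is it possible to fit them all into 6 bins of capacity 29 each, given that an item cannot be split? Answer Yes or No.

Total = 141; ⌈141/29⌉ = 5.
6 items each exceed half the capacity and cannot share a bin, forcing at least 6 bins.
The bound of 6 does not rule out 6, but exhaustive search shows no assignment into 6 bins of capacity 29 exists — the minimum is 7.

No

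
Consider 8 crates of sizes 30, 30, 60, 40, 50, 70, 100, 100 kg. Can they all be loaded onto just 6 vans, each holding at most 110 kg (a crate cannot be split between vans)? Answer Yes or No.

A valid assignment using 5 vans:
  van 1: 100 = 100
  van 2: 100 = 100
  van 3: 70 + 40 = 110
  van 4: 60 + 50 = 110
  van 5: 30 + 30 = 60
That uses only 5 ≤ 6, so 6 vans are enough.

Yes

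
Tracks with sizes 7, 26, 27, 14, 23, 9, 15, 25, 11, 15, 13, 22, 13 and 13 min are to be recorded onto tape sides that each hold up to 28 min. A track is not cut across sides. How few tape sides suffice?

9

Total = 27 + 26 + 25 + 23 + 22 + 15 + 15 + 14 + 13 + 13 + 13 + 11 + 9 + 7 = 233 min.
Lower bound: ⌈233/28⌉ = 9 tape sides.
A packing using 9 tape sides:
  side 1: 27 = 27
  side 2: 26 = 26
  side 3: 25 = 25
  side 4: 23 = 23
  side 5: 22 = 22
  side 6: 15 + 13 = 28
  side 7: 15 + 13 = 28
  side 8: 14 + 13 = 27
  side 9: 11 + 9 + 7 = 27
This matches the lower bound, so 9 is optimal.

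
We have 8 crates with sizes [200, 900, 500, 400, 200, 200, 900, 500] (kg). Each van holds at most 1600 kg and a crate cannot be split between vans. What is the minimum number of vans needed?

3

Total = 900 + 900 + 500 + 500 + 400 + 200 + 200 + 200 = 3800 kg.
Lower bound: ⌈3800/1600⌉ = 3 vans.
A packing using 3 vans:
  van 1: 900 + 500 + 200 = 1600
  van 2: 900 + 500 + 200 = 1600
  van 3: 400 + 200 = 600
This matches the lower bound, so 3 is optimal.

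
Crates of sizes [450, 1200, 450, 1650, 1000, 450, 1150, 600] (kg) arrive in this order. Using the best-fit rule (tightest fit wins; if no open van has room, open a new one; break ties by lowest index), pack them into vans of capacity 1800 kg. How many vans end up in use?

  450 → van 1 (new)  [load 450/1800]
  1200 → van 1  [load 1650/1800]
  450 → van 2 (new)  [load 450/1800]
  1650 → van 3 (new)  [load 1650/1800]
  1000 → van 2  [load 1450/1800]
  450 → van 4 (new)  [load 450/1800]
  1150 → van 4  [load 1600/1800]
  600 → van 5 (new)  [load 600/1800]
5 vans opened.

5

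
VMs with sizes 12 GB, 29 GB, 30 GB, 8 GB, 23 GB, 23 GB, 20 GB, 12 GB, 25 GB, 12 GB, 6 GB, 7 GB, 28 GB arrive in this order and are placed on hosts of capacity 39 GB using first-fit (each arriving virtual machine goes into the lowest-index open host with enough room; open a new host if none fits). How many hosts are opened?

8

  12 → host 1 (new)  [load 12/39]
  29 → host 2 (new)  [load 29/39]
  30 → host 3 (new)  [load 30/39]
  8 → host 1  [load 20/39]
  23 → host 4 (new)  [load 23/39]
  23 → host 5 (new)  [load 23/39]
  20 → host 6 (new)  [load 20/39]
  12 → host 1  [load 32/39]
  25 → host 7 (new)  [load 25/39]
  12 → host 4  [load 35/39]
  6 → host 1  [load 38/39]
  7 → host 2  [load 36/39]
  28 → host 8 (new)  [load 28/39]
8 hosts opened.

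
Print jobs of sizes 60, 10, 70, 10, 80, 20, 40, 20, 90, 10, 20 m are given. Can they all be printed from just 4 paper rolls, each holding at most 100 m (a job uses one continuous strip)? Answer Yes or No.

No

Total = 430 m; ⌈430/100⌉ = 5.
At least 5 paper rolls are required, but only 4 are allowed.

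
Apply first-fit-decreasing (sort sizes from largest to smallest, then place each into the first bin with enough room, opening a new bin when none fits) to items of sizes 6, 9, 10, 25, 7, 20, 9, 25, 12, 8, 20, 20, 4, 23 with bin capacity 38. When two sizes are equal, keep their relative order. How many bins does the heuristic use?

6

Sorted descending: 25, 25, 23, 20, 20, 20, 12, 10, 9, 9, 8, 7, 6, 4.
  25 → bin 1 (new)  [load 25/38]
  25 → bin 2 (new)  [load 25/38]
  23 → bin 3 (new)  [load 23/38]
  20 → bin 4 (new)  [load 20/38]
  20 → bin 5 (new)  [load 20/38]
  20 → bin 6 (new)  [load 20/38]
  12 → bin 1  [load 37/38]
  10 → bin 2  [load 35/38]
  9 → bin 3  [load 32/38]
  9 → bin 4  [load 29/38]
  8 → bin 4  [load 37/38]
  7 → bin 5  [load 27/38]
  6 → bin 3  [load 38/38]
  4 → bin 5  [load 31/38]
6 bins opened.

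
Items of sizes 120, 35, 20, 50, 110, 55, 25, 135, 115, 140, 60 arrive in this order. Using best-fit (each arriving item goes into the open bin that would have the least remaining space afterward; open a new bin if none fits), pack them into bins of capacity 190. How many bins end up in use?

5

  120 → bin 1 (new)  [load 120/190]
  35 → bin 1  [load 155/190]
  20 → bin 1  [load 175/190]
  50 → bin 2 (new)  [load 50/190]
  110 → bin 2  [load 160/190]
  55 → bin 3 (new)  [load 55/190]
  25 → bin 2  [load 185/190]
  135 → bin 3  [load 190/190]
  115 → bin 4 (new)  [load 115/190]
  140 → bin 5 (new)  [load 140/190]
  60 → bin 4  [load 175/190]
5 bins opened.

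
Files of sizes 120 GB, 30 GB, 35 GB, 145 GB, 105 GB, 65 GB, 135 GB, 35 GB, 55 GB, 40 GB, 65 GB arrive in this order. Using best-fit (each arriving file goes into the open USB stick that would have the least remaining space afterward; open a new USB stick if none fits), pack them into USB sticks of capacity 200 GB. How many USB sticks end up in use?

5

  120 → USB stick 1 (new)  [load 120/200]
  30 → USB stick 1  [load 150/200]
  35 → USB stick 1  [load 185/200]
  145 → USB stick 2 (new)  [load 145/200]
  105 → USB stick 3 (new)  [load 105/200]
  65 → USB stick 3  [load 170/200]
  135 → USB stick 4 (new)  [load 135/200]
  35 → USB stick 2  [load 180/200]
  55 → USB stick 4  [load 190/200]
  40 → USB stick 5 (new)  [load 40/200]
  65 → USB stick 5  [load 105/200]
5 USB sticks opened.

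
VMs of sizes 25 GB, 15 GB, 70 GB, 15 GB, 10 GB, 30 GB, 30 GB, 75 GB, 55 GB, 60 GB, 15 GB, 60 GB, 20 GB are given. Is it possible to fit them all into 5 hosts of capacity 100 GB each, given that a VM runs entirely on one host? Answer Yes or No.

Yes

A valid assignment using 5 hosts:
  host 1: 75 + 25 = 100
  host 2: 70 + 30 = 100
  host 3: 60 + 30 + 10 = 100
  host 4: 60 + 20 + 15 = 95
  host 5: 55 + 15 + 15 = 85
Every load is within 100 GB, so 5 hosts suffice.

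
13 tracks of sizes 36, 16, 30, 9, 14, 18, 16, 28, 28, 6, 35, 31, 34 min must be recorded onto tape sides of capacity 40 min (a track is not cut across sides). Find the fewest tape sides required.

9

Total = 36 + 35 + 34 + 31 + 30 + 28 + 28 + 18 + 16 + 16 + 14 + 9 + 6 = 301 min.
Lower bound: ⌈301/40⌉ = 8 tape sides.
A packing using 9 tape sides:
  side 1: 36 = 36
  side 2: 35 = 35
  side 3: 34 + 6 = 40
  side 4: 31 + 9 = 40
  side 5: 30 = 30
  side 6: 28 = 28
  side 7: 28 = 28
  side 8: 18 + 16 = 34
  side 9: 16 + 14 = 30
No arrangement into 8 tape sides stays within capacity, so 9 is optimal.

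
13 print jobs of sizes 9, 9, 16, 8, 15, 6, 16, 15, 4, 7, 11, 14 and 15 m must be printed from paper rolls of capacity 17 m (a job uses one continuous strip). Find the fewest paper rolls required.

Total = 16 + 16 + 15 + 15 + 15 + 14 + 11 + 9 + 9 + 8 + 7 + 6 + 4 = 145 m.
Lower bound: ⌈145/17⌉ = 9 paper rolls.
A packing using 10 paper rolls:
  roll 1: 16 = 16
  roll 2: 16 = 16
  roll 3: 15 = 15
  roll 4: 15 = 15
  roll 5: 15 = 15
  roll 6: 14 = 14
  roll 7: 11 + 6 = 17
  roll 8: 9 + 8 = 17
  roll 9: 9 + 7 = 16
  roll 10: 4 = 4
No arrangement into 9 paper rolls stays within capacity, so 10 is optimal.

10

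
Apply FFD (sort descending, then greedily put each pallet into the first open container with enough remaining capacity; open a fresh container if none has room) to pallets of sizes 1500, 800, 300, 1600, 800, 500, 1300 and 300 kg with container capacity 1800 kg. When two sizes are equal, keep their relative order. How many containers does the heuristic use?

5

Sorted descending: 1600, 1500, 1300, 800, 800, 500, 300, 300.
  1600 → container 1 (new)  [load 1600/1800]
  1500 → container 2 (new)  [load 1500/1800]
  1300 → container 3 (new)  [load 1300/1800]
  800 → container 4 (new)  [load 800/1800]
  800 → container 4  [load 1600/1800]
  500 → container 3  [load 1800/1800]
  300 → container 2  [load 1800/1800]
  300 → container 5 (new)  [load 300/1800]
5 containers opened.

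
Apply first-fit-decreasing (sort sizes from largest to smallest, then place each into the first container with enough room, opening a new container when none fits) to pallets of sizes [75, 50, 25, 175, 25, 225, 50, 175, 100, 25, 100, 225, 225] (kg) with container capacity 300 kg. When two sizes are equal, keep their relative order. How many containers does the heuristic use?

Sorted descending: 225, 225, 225, 175, 175, 100, 100, 75, 50, 50, 25, 25, 25.
  225 → container 1 (new)  [load 225/300]
  225 → container 2 (new)  [load 225/300]
  225 → container 3 (new)  [load 225/300]
  175 → container 4 (new)  [load 175/300]
  175 → container 5 (new)  [load 175/300]
  100 → container 4  [load 275/300]
  100 → container 5  [load 275/300]
  75 → container 1  [load 300/300]
  50 → container 2  [load 275/300]
  50 → container 3  [load 275/300]
  25 → container 2  [load 300/300]
  25 → container 3  [load 300/300]
  25 → container 4  [load 300/300]
5 containers opened.

5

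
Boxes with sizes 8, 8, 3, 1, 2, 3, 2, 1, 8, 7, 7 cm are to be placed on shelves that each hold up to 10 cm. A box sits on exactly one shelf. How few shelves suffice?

Total = 8 + 8 + 8 + 7 + 7 + 3 + 3 + 2 + 2 + 1 + 1 = 50 cm.
Lower bound: ⌈50/10⌉ = 5 shelves.
A packing using 5 shelves:
  shelf 1: 8 + 2 = 10
  shelf 2: 8 + 2 = 10
  shelf 3: 8 + 1 + 1 = 10
  shelf 4: 7 + 3 = 10
  shelf 5: 7 + 3 = 10
This matches the lower bound, so 5 is optimal.

5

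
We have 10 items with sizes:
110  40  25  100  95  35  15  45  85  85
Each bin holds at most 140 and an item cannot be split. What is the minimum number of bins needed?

5

Total = 110 + 100 + 95 + 85 + 85 + 45 + 40 + 35 + 25 + 15 = 635.
Lower bound: ⌈635/140⌉ = 5 bins.
A packing using 5 bins:
  bin 1: 110 + 25 = 135
  bin 2: 100 + 40 = 140
  bin 3: 95 + 45 = 140
  bin 4: 85 + 35 + 15 = 135
  bin 5: 85 = 85
This matches the lower bound, so 5 is optimal.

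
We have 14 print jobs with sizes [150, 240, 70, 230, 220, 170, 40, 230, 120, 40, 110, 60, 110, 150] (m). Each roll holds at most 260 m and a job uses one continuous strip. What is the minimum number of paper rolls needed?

Total = 240 + 230 + 230 + 220 + 170 + 150 + 150 + 120 + 110 + 110 + 70 + 60 + 40 + 40 = 1940 m.
Lower bound: ⌈1940/260⌉ = 8 paper rolls.
A packing using 8 paper rolls:
  roll 1: 240 = 240
  roll 2: 230 = 230
  roll 3: 230 = 230
  roll 4: 220 + 40 = 260
  roll 5: 170 + 70 = 240
  roll 6: 150 + 110 = 260
  roll 7: 150 + 110 = 260
  roll 8: 120 + 60 + 40 = 220
This matches the lower bound, so 8 is optimal.

8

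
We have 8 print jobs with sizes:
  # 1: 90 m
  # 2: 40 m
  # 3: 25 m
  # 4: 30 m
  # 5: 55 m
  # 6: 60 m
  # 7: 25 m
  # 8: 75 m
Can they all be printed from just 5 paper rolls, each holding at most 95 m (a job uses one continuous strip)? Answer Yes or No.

Yes

A valid assignment using 5 paper rolls:
  roll 1: 90 = 90
  roll 2: 75 = 75
  roll 3: 60 + 30 = 90
  roll 4: 55 + 40 = 95
  roll 5: 25 + 25 = 50
Every load is within 95 m, so 5 paper rolls suffice.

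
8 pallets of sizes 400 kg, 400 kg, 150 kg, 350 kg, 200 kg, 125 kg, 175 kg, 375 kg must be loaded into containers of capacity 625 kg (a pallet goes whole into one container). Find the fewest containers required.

Total = 400 + 400 + 375 + 350 + 200 + 175 + 150 + 125 = 2175 kg.
Lower bound: ⌈2175/625⌉ = 4 containers.
A packing using 4 containers:
  container 1: 400 + 200 = 600
  container 2: 400 + 175 = 575
  container 3: 375 + 150 = 525
  container 4: 350 + 125 = 475
This matches the lower bound, so 4 is optimal.

4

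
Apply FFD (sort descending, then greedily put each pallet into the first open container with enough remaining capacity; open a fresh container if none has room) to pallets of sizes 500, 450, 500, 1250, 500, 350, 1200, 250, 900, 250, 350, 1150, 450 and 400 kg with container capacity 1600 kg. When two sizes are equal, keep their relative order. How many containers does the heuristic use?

6

Sorted descending: 1250, 1200, 1150, 900, 500, 500, 500, 450, 450, 400, 350, 350, 250, 250.
  1250 → container 1 (new)  [load 1250/1600]
  1200 → container 2 (new)  [load 1200/1600]
  1150 → container 3 (new)  [load 1150/1600]
  900 → container 4 (new)  [load 900/1600]
  500 → container 4  [load 1400/1600]
  500 → container 5 (new)  [load 500/1600]
  500 → container 5  [load 1000/1600]
  450 → container 3  [load 1600/1600]
  450 → container 5  [load 1450/1600]
  400 → container 2  [load 1600/1600]
  350 → container 1  [load 1600/1600]
  350 → container 6 (new)  [load 350/1600]
  250 → container 6  [load 600/1600]
  250 → container 6  [load 850/1600]
6 containers opened.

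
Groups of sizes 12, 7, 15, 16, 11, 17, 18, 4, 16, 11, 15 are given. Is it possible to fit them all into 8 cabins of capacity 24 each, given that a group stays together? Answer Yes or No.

A valid assignment using 8 cabins:
  cabin 1: 18 + 4 = 22
  cabin 2: 17 + 7 = 24
  cabin 3: 16 = 16
  cabin 4: 16 = 16
  cabin 5: 15 = 15
  cabin 6: 15 = 15
  cabin 7: 12 + 11 = 23
  cabin 8: 11 = 11
Every load is within 24, so 8 cabins suffice.

Yes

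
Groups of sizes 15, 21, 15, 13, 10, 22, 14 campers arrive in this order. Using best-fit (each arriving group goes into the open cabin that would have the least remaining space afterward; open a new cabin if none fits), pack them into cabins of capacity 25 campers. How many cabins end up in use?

6

  15 → cabin 1 (new)  [load 15/25]
  21 → cabin 2 (new)  [load 21/25]
  15 → cabin 3 (new)  [load 15/25]
  13 → cabin 4 (new)  [load 13/25]
  10 → cabin 1  [load 25/25]
  22 → cabin 5 (new)  [load 22/25]
  14 → cabin 6 (new)  [load 14/25]
6 cabins opened.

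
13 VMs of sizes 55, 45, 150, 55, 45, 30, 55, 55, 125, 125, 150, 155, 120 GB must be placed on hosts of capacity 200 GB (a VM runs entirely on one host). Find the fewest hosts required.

Total = 155 + 150 + 150 + 125 + 125 + 120 + 55 + 55 + 55 + 55 + 45 + 45 + 30 = 1165 GB.
Lower bound: ⌈1165/200⌉ = 6 hosts.
A packing using 7 hosts:
  host 1: 155 + 45 = 200
  host 2: 150 + 45 = 195
  host 3: 150 + 30 = 180
  host 4: 125 + 55 = 180
  host 5: 125 + 55 = 180
  host 6: 120 + 55 = 175
  host 7: 55 = 55
No arrangement into 6 hosts stays within capacity, so 7 is optimal.

7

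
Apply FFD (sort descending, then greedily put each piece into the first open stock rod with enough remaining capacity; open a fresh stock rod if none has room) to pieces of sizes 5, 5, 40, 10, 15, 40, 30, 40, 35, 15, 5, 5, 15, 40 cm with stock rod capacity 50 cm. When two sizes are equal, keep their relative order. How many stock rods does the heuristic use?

Sorted descending: 40, 40, 40, 40, 35, 30, 15, 15, 15, 10, 5, 5, 5, 5.
  40 → stock rod 1 (new)  [load 40/50]
  40 → stock rod 2 (new)  [load 40/50]
  40 → stock rod 3 (new)  [load 40/50]
  40 → stock rod 4 (new)  [load 40/50]
  35 → stock rod 5 (new)  [load 35/50]
  30 → stock rod 6 (new)  [load 30/50]
  15 → stock rod 5  [load 50/50]
  15 → stock rod 6  [load 45/50]
  15 → stock rod 7 (new)  [load 15/50]
  10 → stock rod 1  [load 50/50]
  5 → stock rod 2  [load 45/50]
  5 → stock rod 2  [load 50/50]
  5 → stock rod 3  [load 45/50]
  5 → stock rod 3  [load 50/50]
7 stock rods opened.

7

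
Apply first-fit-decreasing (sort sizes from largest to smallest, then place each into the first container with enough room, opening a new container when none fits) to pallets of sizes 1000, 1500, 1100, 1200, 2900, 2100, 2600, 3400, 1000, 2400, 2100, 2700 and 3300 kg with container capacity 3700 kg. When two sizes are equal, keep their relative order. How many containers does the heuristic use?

Sorted descending: 3400, 3300, 2900, 2700, 2600, 2400, 2100, 2100, 1500, 1200, 1100, 1000, 1000.
  3400 → container 1 (new)  [load 3400/3700]
  3300 → container 2 (new)  [load 3300/3700]
  2900 → container 3 (new)  [load 2900/3700]
  2700 → container 4 (new)  [load 2700/3700]
  2600 → container 5 (new)  [load 2600/3700]
  2400 → container 6 (new)  [load 2400/3700]
  2100 → container 7 (new)  [load 2100/3700]
  2100 → container 8 (new)  [load 2100/3700]
  1500 → container 7  [load 3600/3700]
  1200 → container 6  [load 3600/3700]
  1100 → container 5  [load 3700/3700]
  1000 → container 4  [load 3700/3700]
  1000 → container 8  [load 3100/3700]
8 containers opened.

8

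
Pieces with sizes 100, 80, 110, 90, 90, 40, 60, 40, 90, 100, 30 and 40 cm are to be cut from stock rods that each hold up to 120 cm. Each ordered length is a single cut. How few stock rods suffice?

Total = 110 + 100 + 100 + 90 + 90 + 90 + 80 + 60 + 40 + 40 + 40 + 30 = 870 cm.
Lower bound: ⌈870/120⌉ = 8 stock rods.
A packing using 9 stock rods:
  stock rod 1: 110 = 110
  stock rod 2: 100 = 100
  stock rod 3: 100 = 100
  stock rod 4: 90 + 30 = 120
  stock rod 5: 90 = 90
  stock rod 6: 90 = 90
  stock rod 7: 80 + 40 = 120
  stock rod 8: 60 + 40 = 100
  stock rod 9: 40 = 40
No arrangement into 8 stock rods stays within capacity, so 9 is optimal.

9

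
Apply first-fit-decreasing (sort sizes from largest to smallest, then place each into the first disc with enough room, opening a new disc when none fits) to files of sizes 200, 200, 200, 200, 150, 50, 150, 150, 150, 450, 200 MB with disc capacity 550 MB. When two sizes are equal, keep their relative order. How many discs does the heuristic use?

Sorted descending: 450, 200, 200, 200, 200, 200, 150, 150, 150, 150, 50.
  450 → disc 1 (new)  [load 450/550]
  200 → disc 2 (new)  [load 200/550]
  200 → disc 2  [load 400/550]
  200 → disc 3 (new)  [load 200/550]
  200 → disc 3  [load 400/550]
  200 → disc 4 (new)  [load 200/550]
  150 → disc 2  [load 550/550]
  150 → disc 3  [load 550/550]
  150 → disc 4  [load 350/550]
  150 → disc 4  [load 500/550]
  50 → disc 1  [load 500/550]
4 discs opened.

4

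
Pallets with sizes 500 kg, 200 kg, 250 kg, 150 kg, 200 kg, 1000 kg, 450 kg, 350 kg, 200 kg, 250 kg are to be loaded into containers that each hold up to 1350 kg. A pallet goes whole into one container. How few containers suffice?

3

Total = 1000 + 500 + 450 + 350 + 250 + 250 + 200 + 200 + 200 + 150 = 3550 kg.
Lower bound: ⌈3550/1350⌉ = 3 containers.
A packing using 3 containers:
  container 1: 1000 + 350 = 1350
  container 2: 500 + 450 + 250 + 150 = 1350
  container 3: 250 + 200 + 200 + 200 = 850
This matches the lower bound, so 3 is optimal.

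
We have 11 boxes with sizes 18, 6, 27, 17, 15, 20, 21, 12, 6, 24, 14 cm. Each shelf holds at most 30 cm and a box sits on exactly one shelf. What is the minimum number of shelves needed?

7

Total = 27 + 24 + 21 + 20 + 18 + 17 + 15 + 14 + 12 + 6 + 6 = 180 cm.
Lower bound: ⌈180/30⌉ = 6 shelves.
A packing using 7 shelves:
  shelf 1: 27 = 27
  shelf 2: 24 + 6 = 30
  shelf 3: 21 + 6 = 27
  shelf 4: 20 = 20
  shelf 5: 18 + 12 = 30
  shelf 6: 17 = 17
  shelf 7: 15 + 14 = 29
No arrangement into 6 shelves stays within capacity, so 7 is optimal.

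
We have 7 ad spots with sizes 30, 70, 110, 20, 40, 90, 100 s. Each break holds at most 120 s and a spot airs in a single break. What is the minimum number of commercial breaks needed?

4

Total = 110 + 100 + 90 + 70 + 40 + 30 + 20 = 460 s.
Lower bound: ⌈460/120⌉ = 4 commercial breaks.
A packing using 4 commercial breaks:
  break 1: 110 = 110
  break 2: 100 + 20 = 120
  break 3: 90 + 30 = 120
  break 4: 70 + 40 = 110
This matches the lower bound, so 4 is optimal.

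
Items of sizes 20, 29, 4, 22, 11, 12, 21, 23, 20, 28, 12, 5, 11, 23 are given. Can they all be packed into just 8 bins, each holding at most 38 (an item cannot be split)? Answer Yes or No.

A valid assignment using 8 bins:
  bin 1: 29 + 5 + 4 = 38
  bin 2: 28 = 28
  bin 3: 23 + 12 = 35
  bin 4: 23 + 12 = 35
  bin 5: 22 + 11 = 33
  bin 6: 21 + 11 = 32
  bin 7: 20 = 20
  bin 8: 20 = 20
Every load is within 38, so 8 bins suffice.

Yes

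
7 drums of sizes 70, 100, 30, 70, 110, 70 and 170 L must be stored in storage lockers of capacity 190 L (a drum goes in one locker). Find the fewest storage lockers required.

4

Total = 170 + 110 + 100 + 70 + 70 + 70 + 30 = 620 L.
Lower bound: ⌈620/190⌉ = 4 storage lockers.
A packing using 4 storage lockers:
  locker 1: 170 = 170
  locker 2: 110 + 70 = 180
  locker 3: 100 + 70 = 170
  locker 4: 70 + 30 = 100
This matches the lower bound, so 4 is optimal.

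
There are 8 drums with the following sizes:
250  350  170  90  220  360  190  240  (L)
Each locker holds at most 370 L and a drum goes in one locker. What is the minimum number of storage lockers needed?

Total = 360 + 350 + 250 + 240 + 220 + 190 + 170 + 90 = 1870 L.
Lower bound: ⌈1870/370⌉ = 6 storage lockers.
A packing using 6 storage lockers:
  locker 1: 360 = 360
  locker 2: 350 = 350
  locker 3: 250 + 90 = 340
  locker 4: 240 = 240
  locker 5: 220 = 220
  locker 6: 190 + 170 = 360
This matches the lower bound, so 6 is optimal.

6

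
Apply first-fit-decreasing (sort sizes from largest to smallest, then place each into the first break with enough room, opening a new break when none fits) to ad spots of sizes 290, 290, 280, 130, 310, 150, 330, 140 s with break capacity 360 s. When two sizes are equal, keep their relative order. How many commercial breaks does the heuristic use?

7

Sorted descending: 330, 310, 290, 290, 280, 150, 140, 130.
  330 → break 1 (new)  [load 330/360]
  310 → break 2 (new)  [load 310/360]
  290 → break 3 (new)  [load 290/360]
  290 → break 4 (new)  [load 290/360]
  280 → break 5 (new)  [load 280/360]
  150 → break 6 (new)  [load 150/360]
  140 → break 6  [load 290/360]
  130 → break 7 (new)  [load 130/360]
7 commercial breaks opened.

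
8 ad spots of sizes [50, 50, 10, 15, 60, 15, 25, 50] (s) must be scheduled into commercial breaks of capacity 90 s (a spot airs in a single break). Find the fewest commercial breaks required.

4

Total = 60 + 50 + 50 + 50 + 25 + 15 + 15 + 10 = 275 s.
Lower bound: ⌈275/90⌉ = 4 commercial breaks.
A packing using 4 commercial breaks:
  break 1: 60 + 25 = 85
  break 2: 50 + 15 + 15 + 10 = 90
  break 3: 50 = 50
  break 4: 50 = 50
This matches the lower bound, so 4 is optimal.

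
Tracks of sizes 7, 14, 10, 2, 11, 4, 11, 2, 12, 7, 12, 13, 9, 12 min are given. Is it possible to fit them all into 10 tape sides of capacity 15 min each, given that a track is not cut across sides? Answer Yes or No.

Yes

A valid assignment using 10 tape sides:
  side 1: 14 = 14
  side 2: 13 + 2 = 15
  side 3: 12 + 2 = 14
  side 4: 12 = 12
  side 5: 12 = 12
  side 6: 11 + 4 = 15
  side 7: 11 = 11
  side 8: 10 = 10
  side 9: 9 = 9
  side 10: 7 + 7 = 14
Every load is within 15 min, so 10 tape sides suffice.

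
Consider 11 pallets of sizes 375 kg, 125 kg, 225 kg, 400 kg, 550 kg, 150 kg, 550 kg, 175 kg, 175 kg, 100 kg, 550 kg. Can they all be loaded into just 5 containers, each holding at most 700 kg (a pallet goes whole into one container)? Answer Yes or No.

No

Total = 3375 kg; ⌈3375/700⌉ = 5.
The bound of 5 does not rule out 5, but exhaustive search shows no assignment into 5 containers of capacity 700 kg exists — the minimum is 6.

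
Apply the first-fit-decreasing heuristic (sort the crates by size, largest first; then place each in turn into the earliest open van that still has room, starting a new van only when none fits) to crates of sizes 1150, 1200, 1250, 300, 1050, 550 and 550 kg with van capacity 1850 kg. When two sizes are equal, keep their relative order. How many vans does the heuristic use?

4

Sorted descending: 1250, 1200, 1150, 1050, 550, 550, 300.
  1250 → van 1 (new)  [load 1250/1850]
  1200 → van 2 (new)  [load 1200/1850]
  1150 → van 3 (new)  [load 1150/1850]
  1050 → van 4 (new)  [load 1050/1850]
  550 → van 1  [load 1800/1850]
  550 → van 2  [load 1750/1850]
  300 → van 3  [load 1450/1850]
4 vans opened.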